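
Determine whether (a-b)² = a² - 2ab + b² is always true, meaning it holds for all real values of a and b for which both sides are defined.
Claim: (a-b)² = a² - 2ab + b².
Reasoning: Expand: (a-b)² = (a-b)(a-b) = a·a - a·b - b·a + b·b = a² - 2ab + b².
So the two sides agree for all real values of a and b for which both sides are defined.

Conclusion: Yes, this is an identity.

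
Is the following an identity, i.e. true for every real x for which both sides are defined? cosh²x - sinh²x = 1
Yes, this is an identity.

Claim: cosh²x - sinh²x = 1.
Reasoning: With cosh(x) = (e^x + e^-x)/2 and sinh(x) = (e^x - e^-x)/2: cosh²x = (e^(2x) + 2 + e^(-2x))/4 and sinh²x = (e^(2x) - 2 + e^(-2x))/4. Subtracting leaves 4/4 = 1.
So the two sides agree for every real x for which both sides are defined.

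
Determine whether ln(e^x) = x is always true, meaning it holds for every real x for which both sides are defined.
Yes, this is an identity.

Claim: ln(e^x) = x.
Reasoning: ln is the inverse of the exponential: ln(e^x) asks for the exponent p with e^p = e^x, and since e^p is one-to-one that exponent is p = x.
So the two sides agree for every real x for which both sides are defined.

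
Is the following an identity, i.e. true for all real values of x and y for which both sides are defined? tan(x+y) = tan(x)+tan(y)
No, this is NOT an identity.

Claim: tan(x+y) = tan(x)+tan(y).
Test a specific point where both sides are defined: x = π/4, y = -π/6.
LHS = tan(x+y) ≈ 0.2679
RHS = tan(x)+tan(y) ≈ 0.4226
Since 0.2679 ≠ 0.4226, the equation fails at this point, so it cannot hold for all real values of x and y for which both sides are defined.
The correct formula is tan(x+y) = (tan(x) + tan(y))/(1 - tan(x)tan(y)).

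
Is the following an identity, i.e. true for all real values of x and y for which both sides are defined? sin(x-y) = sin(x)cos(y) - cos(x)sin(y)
Claim: sin(x-y) = sin(x)cos(y) - cos(x)sin(y).
Reasoning: Replace y by -y in sin(x+y) = sin(x)cos(y) + cos(x)sin(y) and use cos(-y) = cos(y), sin(-y) = -sin(y): sin(x-y) = sin(x)cos(y) - cos(x)sin(y).
So the two sides agree for all real values of x and y for which both sides are defined.

Conclusion: Yes, this is an identity.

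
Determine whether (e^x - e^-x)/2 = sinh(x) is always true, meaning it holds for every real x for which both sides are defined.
Claim: (e^x - e^-x)/2 = sinh(x).
Reasoning: This is exactly the definition of the hyperbolic sine: sinh(x) := (e^x - e^-x)/2.
So the two sides agree for every real x for which both sides are defined.

Conclusion: Yes, this is an identity.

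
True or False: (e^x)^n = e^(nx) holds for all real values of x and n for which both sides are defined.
Claim: (e^x)^n = e^(nx).
Reasoning: e^x is a positive real number, and for a positive base B and real exponent n, B^n = e^(n·ln B). With B = e^x, ln B = x, so (e^x)^n = e^(n·x).
So the two sides agree for all real values of x and n for which both sides are defined.

Conclusion: True.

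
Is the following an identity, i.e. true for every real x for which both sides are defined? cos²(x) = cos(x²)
Claim: cos²(x) = cos(x²).
Test a specific point where both sides are defined: x = π/2.
LHS = cos²(x) ≈ 0.0000
RHS = cos(x²) ≈ -0.7812
Since 0.0000 ≠ -0.7812, the equation fails at this point, so it cannot hold for every real x for which both sides are defined.
cos²(x) means (cos x)², squaring the output; cos(x²) squares the input. These are different functions.

Conclusion: No, this is NOT an identity.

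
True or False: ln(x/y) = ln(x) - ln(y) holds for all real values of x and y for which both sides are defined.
True.

Claim: ln(x/y) = ln(x) - ln(y).
Reasoning: Both sides are simultaneously defined only when x, y > 0. Write x = e^p, y = e^q. Then x/y = e^(p-q), so ln(x/y) = p - q = ln(x) - ln(y).
So the two sides agree for all real values of x and y for which both sides are defined.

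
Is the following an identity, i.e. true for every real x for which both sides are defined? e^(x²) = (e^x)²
Claim: e^(x²) = (e^x)².
Test a specific point where both sides are defined: x = -1.
LHS = e^(x²) ≈ 2.7183
RHS = (e^x)² ≈ 0.1353
Since 2.7183 ≠ 0.1353, the equation fails at this point, so it cannot hold for every real x for which both sides are defined.
(e^x)² = e^(2x), and 2x ≠ x² in general.

Conclusion: No, this is NOT an identity.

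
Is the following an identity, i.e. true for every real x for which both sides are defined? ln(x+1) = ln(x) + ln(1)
No, this is NOT an identity.

Claim: ln(x+1) = ln(x) + ln(1).
Test a specific point where both sides are defined: x = 5.
LHS = ln(x+1) ≈ 1.7918
RHS = ln(x) + ln(1) ≈ 1.6094
Since 1.7918 ≠ 1.6094, the equation fails at this point, so it cannot hold for every real x for which both sides are defined.
ln(1) = 0, so the right side is just ln(x), which differs from ln(x+1).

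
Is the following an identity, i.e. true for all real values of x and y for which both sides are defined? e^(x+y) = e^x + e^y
Claim: e^(x+y) = e^x + e^y.
Test a specific point where both sides are defined: x = 4, y = -1.
LHS = e^(x+y) ≈ 20.0855
RHS = e^x + e^y ≈ 54.9660
Since 20.0855 ≠ 54.9660, the equation fails at this point, so it cannot hold for all real values of x and y for which both sides are defined.
The correct rule is e^(x+y) = e^x · e^y (a product, not a sum).

Conclusion: No, this is NOT an identity.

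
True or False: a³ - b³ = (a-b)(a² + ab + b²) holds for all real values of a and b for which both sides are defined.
True.

Claim: a³ - b³ = (a-b)(a² + ab + b²).
Reasoning: Expand the right side: (a-b)(a² + ab + b²) = a³ + a²b + ab² - a²b - ab² - b³ = a³ - b³ (the middle terms cancel in pairs).
So the two sides agree for all real values of a and b for which both sides are defined.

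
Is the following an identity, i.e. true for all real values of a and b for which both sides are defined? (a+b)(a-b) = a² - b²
Claim: (a+b)(a-b) = a² - b².
Reasoning: Expand: (a+b)(a-b) = a² - ab + ba - b² = a² - b² (the cross terms cancel).
So the two sides agree for all real values of a and b for which both sides are defined.

Conclusion: Yes, this is an identity.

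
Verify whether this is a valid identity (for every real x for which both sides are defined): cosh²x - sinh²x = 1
Yes, this is an identity.

Claim: cosh²x - sinh²x = 1.
Reasoning: With cosh(x) = (e^x + e^-x)/2 and sinh(x) = (e^x - e^-x)/2: cosh²x = (e^(2x) + 2 + e^(-2x))/4 and sinh²x = (e^(2x) - 2 + e^(-2x))/4. Subtracting leaves 4/4 = 1.
So the two sides agree for every real x for which both sides are defined.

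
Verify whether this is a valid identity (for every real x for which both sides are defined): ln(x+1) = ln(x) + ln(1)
No, this is NOT an identity.

Claim: ln(x+1) = ln(x) + ln(1).
Test a specific point where both sides are defined: x = 1.
LHS = ln(x+1) ≈ 0.6931
RHS = ln(x) + ln(1) ≈ 0.0000
Since 0.6931 ≠ 0.0000, the equation fails at this point, so it cannot hold for every real x for which both sides are defined.
ln(1) = 0, so the right side is just ln(x), which differs from ln(x+1).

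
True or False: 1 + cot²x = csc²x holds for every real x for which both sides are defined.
True.

Claim: 1 + cot²x = csc²x.
Reasoning: Start from sin²x + cos²x = 1 and divide every term by sin²x (allowed wherever cot x and csc x are defined): 1 + cot²x = 1/sin²x = csc²x.
So the two sides agree for every real x for which both sides are defined.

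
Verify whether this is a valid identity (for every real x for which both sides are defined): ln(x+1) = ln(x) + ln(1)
Claim: ln(x+1) = ln(x) + ln(1).
Test a specific point where both sides are defined: x = 3.
LHS = ln(x+1) ≈ 1.3863
RHS = ln(x) + ln(1) ≈ 1.0986
Since 1.3863 ≠ 1.0986, the equation fails at this point, so it cannot hold for every real x for which both sides are defined.
ln(1) = 0, so the right side is just ln(x), which differs from ln(x+1).

Conclusion: No, this is NOT an identity.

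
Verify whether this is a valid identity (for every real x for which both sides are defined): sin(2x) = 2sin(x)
No, this is NOT an identity.

Claim: sin(2x) = 2sin(x).
Test a specific point where both sides are defined: x = π/4.
LHS = sin(2x) ≈ 1.0000
RHS = 2sin(x) ≈ 1.4142
Since 1.0000 ≠ 1.4142, the equation fails at this point, so it cannot hold for every real x for which both sides are defined.
The correct double-angle formula is sin(2x) = 2sin(x)cos(x).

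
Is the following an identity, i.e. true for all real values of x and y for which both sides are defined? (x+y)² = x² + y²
Claim: (x+y)² = x² + y².
Test a specific point where both sides are defined: x = 3, y = -3.
LHS = (x+y)² ≈ 0.0000
RHS = x² + y² ≈ 18.0000
Since 0.0000 ≠ 18.0000, the equation fails at this point, so it cannot hold for all real values of x and y for which both sides are defined.
The correct expansion is (x+y)² = x² + 2xy + y²; the cross term 2xy is missing.

Conclusion: No, this is NOT an identity.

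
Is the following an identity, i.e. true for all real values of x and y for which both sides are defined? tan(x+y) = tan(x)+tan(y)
Claim: tan(x+y) = tan(x)+tan(y).
Test a specific point where both sides are defined: x = -π/6, y = 3π/4.
LHS = tan(x+y) ≈ -3.7321
RHS = tan(x)+tan(y) ≈ -1.5774
Since -3.7321 ≠ -1.5774, the equation fails at this point, so it cannot hold for all real values of x and y for which both sides are defined.
The correct formula is tan(x+y) = (tan(x) + tan(y))/(1 - tan(x)tan(y)).

Conclusion: No, this is NOT an identity.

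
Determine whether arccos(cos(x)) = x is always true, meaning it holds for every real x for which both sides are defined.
Claim: arccos(cos(x)) = x.
Test a specific point where both sides are defined: x = -π/6.
LHS = arccos(cos(x)) ≈ 0.5236
RHS = x ≈ -0.5236
Since 0.5236 ≠ -0.5236, the equation fails at this point, so it cannot hold for every real x for which both sides are defined.
arccos only returns values in [0, π], so arccos(cos(x)) = x holds only for x in that interval, not for all real x.

Conclusion: No, this is NOT an identity.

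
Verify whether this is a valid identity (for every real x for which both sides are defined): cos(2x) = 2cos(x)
No, this is NOT an identity.

Claim: cos(2x) = 2cos(x).
Test a specific point where both sides are defined: x = -π/2.
LHS = cos(2x) ≈ -1.0000
RHS = 2cos(x) ≈ 0.0000
Since -1.0000 ≠ 0.0000, the equation fails at this point, so it cannot hold for every real x for which both sides are defined.
The correct double-angle formula is cos(2x) = cos²x - sin²x.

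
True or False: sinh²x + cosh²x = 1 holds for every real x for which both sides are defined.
False.

Claim: sinh²x + cosh²x = 1.
Test a specific point where both sides are defined: x = -3.
LHS = sinh²x + cosh²x ≈ 201.7156
RHS = 1 ≈ 1.0000
Since 201.7156 ≠ 1.0000, the equation fails at this point, so it cannot hold for every real x for which both sides are defined.
The correct hyperbolic identity is cosh²x - sinh²x = 1 (a difference); the sum sinh²x + cosh²x equals cosh(2x).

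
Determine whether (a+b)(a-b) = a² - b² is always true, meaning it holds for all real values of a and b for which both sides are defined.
Claim: (a+b)(a-b) = a² - b².
Reasoning: Expand: (a+b)(a-b) = a² - ab + ba - b² = a² - b² (the cross terms cancel).
So the two sides agree for all real values of a and b for which both sides are defined.

Conclusion: Yes, this is an identity.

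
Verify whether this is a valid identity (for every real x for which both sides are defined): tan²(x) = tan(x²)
No, this is NOT an identity.

Claim: tan²(x) = tan(x²).
Test a specific point where both sides are defined: x = π.
LHS = tan²(x) ≈ 0.0000
RHS = tan(x²) ≈ 0.4767
Since 0.0000 ≠ 0.4767, the equation fails at this point, so it cannot hold for every real x for which both sides are defined.
tan²(x) means (tan x)², squaring the output; tan(x²) squares the input. These are different functions.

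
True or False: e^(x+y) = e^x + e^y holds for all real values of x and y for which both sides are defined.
Claim: e^(x+y) = e^x + e^y.
Test a specific point where both sides are defined: x = 3, y = 5.
LHS = e^(x+y) ≈ 2980.9580
RHS = e^x + e^y ≈ 168.4987
Since 2980.9580 ≠ 168.4987, the equation fails at this point, so it cannot hold for all real values of x and y for which both sides are defined.
The correct rule is e^(x+y) = e^x · e^y (a product, not a sum).

Conclusion: False.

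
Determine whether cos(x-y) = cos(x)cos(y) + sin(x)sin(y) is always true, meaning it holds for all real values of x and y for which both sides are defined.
Claim: cos(x-y) = cos(x)cos(y) + sin(x)sin(y).
Reasoning: Replace y by -y in cos(x+y) = cos(x)cos(y) - sin(x)sin(y) and use cos(-y) = cos(y), sin(-y) = -sin(y): cos(x-y) = cos(x)cos(y) + sin(x)sin(y).
So the two sides agree for all real values of x and y for which both sides are defined.

Conclusion: Yes, this is an identity.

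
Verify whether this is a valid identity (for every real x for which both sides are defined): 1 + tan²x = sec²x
Claim: 1 + tan²x = sec²x.
Reasoning: Start from sin²x + cos²x = 1 and divide every term by cos²x (allowed wherever tan x and sec x are defined): tan²x + 1 = 1/cos²x = sec²x.
So the two sides agree for every real x for which both sides are defined.

Conclusion: Yes, this is an identity.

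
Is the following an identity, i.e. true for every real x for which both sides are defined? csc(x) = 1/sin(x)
Yes, this is an identity.

Claim: csc(x) = 1/sin(x).
Reasoning: csc(x) is by definition the reciprocal of sin(x), wherever sin(x) ≠ 0.
So the two sides agree for every real x for which both sides are defined.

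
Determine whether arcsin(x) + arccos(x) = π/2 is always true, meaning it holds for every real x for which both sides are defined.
Claim: arcsin(x) + arccos(x) = π/2.
Reasoning: Both sides are defined for -1 ≤ x ≤ 1. Let θ = arcsin(x), so sin θ = x and θ ∈ [-π/2, π/2]. Then cos(π/2 - θ) = sin θ = x and π/2 - θ ∈ [0, π], which is exactly the range of arccos, so arccos(x) = π/2 - θ. Adding: arcsin(x) + arccos(x) = θ + (π/2 - θ) = π/2.
So the two sides agree for every real x for which both sides are defined.

Conclusion: Yes, this is an identity.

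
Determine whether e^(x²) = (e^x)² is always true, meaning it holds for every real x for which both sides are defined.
No, this is NOT an identity.

Claim: e^(x²) = (e^x)².
Test a specific point where both sides are defined: x = 3/2.
LHS = e^(x²) ≈ 9.4877
RHS = (e^x)² ≈ 20.0855
Since 9.4877 ≠ 20.0855, the equation fails at this point, so it cannot hold for every real x for which both sides are defined.
(e^x)² = e^(2x), and 2x ≠ x² in general.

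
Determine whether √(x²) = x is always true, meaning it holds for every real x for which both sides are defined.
No, this is NOT an identity.

Claim: √(x²) = x.
Test a specific point where both sides are defined: x = -3.
LHS = √(x²) ≈ 3.0000
RHS = x ≈ -3.0000
Since 3.0000 ≠ -3.0000, the equation fails at this point, so it cannot hold for every real x for which both sides are defined.
√(x²) = |x|, which differs from x whenever x < 0 (both sides are defined for every real x).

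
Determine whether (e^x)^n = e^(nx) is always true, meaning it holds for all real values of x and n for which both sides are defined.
Claim: (e^x)^n = e^(nx).
Reasoning: e^x is a positive real number, and for a positive base B and real exponent n, B^n = e^(n·ln B). With B = e^x, ln B = x, so (e^x)^n = e^(n·x).
So the two sides agree for all real values of x and n for which both sides are defined.

Conclusion: Yes, this is an identity.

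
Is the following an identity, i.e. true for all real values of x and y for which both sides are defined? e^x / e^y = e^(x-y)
Yes, this is an identity.

Claim: e^x / e^y = e^(x-y).
Reasoning: 1/e^y = e^(-y), so e^x / e^y = e^x · e^(-y) = e^(x + (-y)) = e^(x-y) by the product rule for exponents.
So the two sides agree for all real values of x and y for which both sides are defined.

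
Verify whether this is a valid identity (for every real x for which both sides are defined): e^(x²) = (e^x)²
No, this is NOT an identity.

Claim: e^(x²) = (e^x)².
Test a specific point where both sides are defined: x = 1.
LHS = e^(x²) ≈ 2.7183
RHS = (e^x)² ≈ 7.3891
Since 2.7183 ≠ 7.3891, the equation fails at this point, so it cannot hold for every real x for which both sides are defined.
(e^x)² = e^(2x), and 2x ≠ x² in general.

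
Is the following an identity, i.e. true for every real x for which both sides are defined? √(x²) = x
No, this is NOT an identity.

Claim: √(x²) = x.
Test a specific point where both sides are defined: x = -2.
LHS = √(x²) ≈ 2.0000
RHS = x ≈ -2.0000
Since 2.0000 ≠ -2.0000, the equation fails at this point, so it cannot hold for every real x for which both sides are defined.
√(x²) = |x|, which differs from x whenever x < 0 (both sides are defined for every real x).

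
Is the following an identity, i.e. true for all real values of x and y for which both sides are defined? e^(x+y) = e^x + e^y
No, this is NOT an identity.

Claim: e^(x+y) = e^x + e^y.
Test a specific point where both sides are defined: x = 3, y = 5.
LHS = e^(x+y) ≈ 2980.9580
RHS = e^x + e^y ≈ 168.4987
Since 2980.9580 ≠ 168.4987, the equation fails at this point, so it cannot hold for all real values of x and y for which both sides are defined.
The correct rule is e^(x+y) = e^x · e^y (a product, not a sum).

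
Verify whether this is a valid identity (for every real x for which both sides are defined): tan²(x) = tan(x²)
No, this is NOT an identity.

Claim: tan²(x) = tan(x²).
Test a specific point where both sides are defined: x = π/3.
LHS = tan²(x) ≈ 3.0000
RHS = tan(x²) ≈ 1.9485
Since 3.0000 ≠ 1.9485, the equation fails at this point, so it cannot hold for every real x for which both sides are defined.
tan²(x) means (tan x)², squaring the output; tan(x²) squares the input. These are different functions.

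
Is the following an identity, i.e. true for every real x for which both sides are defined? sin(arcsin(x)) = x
Yes, this is an identity.

Claim: sin(arcsin(x)) = x.
Reasoning: For -1 ≤ x ≤ 1 (where arcsin is defined), arcsin(x) is by definition an angle whose sine equals x. Taking the sine of that angle returns x. (Note the other order, arcsin(sin x) = x, is NOT an identity.)
So the two sides agree for every real x for which both sides are defined.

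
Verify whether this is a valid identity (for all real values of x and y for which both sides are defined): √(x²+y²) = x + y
No, this is NOT an identity.

Claim: √(x²+y²) = x + y.
Test a specific point where both sides are defined: x = 3/2, y = 1/2.
LHS = √(x²+y²) ≈ 1.5811
RHS = x + y ≈ 2.0000
Since 1.5811 ≠ 2.0000, the equation fails at this point, so it cannot hold for all real values of x and y for which both sides are defined.
(x+y)² = x² + 2xy + y², not x² + y², so the square root does not split this way.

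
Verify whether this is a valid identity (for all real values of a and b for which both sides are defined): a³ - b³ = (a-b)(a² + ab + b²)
Claim: a³ - b³ = (a-b)(a² + ab + b²).
Reasoning: Expand the right side: (a-b)(a² + ab + b²) = a³ + a²b + ab² - a²b - ab² - b³ = a³ - b³ (the middle terms cancel in pairs).
So the two sides agree for all real values of a and b for which both sides are defined.

Conclusion: Yes, this is an identity.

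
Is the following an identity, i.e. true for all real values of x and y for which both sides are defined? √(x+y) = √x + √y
No, this is NOT an identity.

Claim: √(x+y) = √x + √y.
Test a specific point where both sides are defined: x = 5, y = 1/2.
LHS = √(x+y) ≈ 2.3452
RHS = √x + √y ≈ 2.9432
Since 2.3452 ≠ 2.9432, the equation fails at this point, so it cannot hold for all real values of x and y for which both sides are defined.
Squaring the right side gives x + 2√(xy) + y, not x + y.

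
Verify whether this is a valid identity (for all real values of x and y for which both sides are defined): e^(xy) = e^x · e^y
No, this is NOT an identity.

Claim: e^(xy) = e^x · e^y.
Test a specific point where both sides are defined: x = -3, y = -3.
LHS = e^(xy) ≈ 8103.0839
RHS = e^x · e^y ≈ 0.0025
Since 8103.0839 ≠ 0.0025, the equation fails at this point, so it cannot hold for all real values of x and y for which both sides are defined.
e^x · e^y = e^(x+y), not e^(xy).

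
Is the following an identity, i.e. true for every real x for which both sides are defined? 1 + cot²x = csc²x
Claim: 1 + cot²x = csc²x.
Reasoning: Start from sin²x + cos²x = 1 and divide every term by sin²x (allowed wherever cot x and csc x are defined): 1 + cot²x = 1/sin²x = csc²x.
So the two sides agree for every real x for which both sides are defined.

Conclusion: Yes, this is an identity.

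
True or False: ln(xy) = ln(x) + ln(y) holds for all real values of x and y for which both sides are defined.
Claim: ln(xy) = ln(x) + ln(y).
Reasoning: Both sides are simultaneously defined only when x, y > 0. Write x = e^p, y = e^q (p = ln x, q = ln y). Then xy = e^p · e^q = e^(p+q), so ln(xy) = p + q = ln(x) + ln(y).
So the two sides agree for all real values of x and y for which both sides are defined.

Conclusion: True.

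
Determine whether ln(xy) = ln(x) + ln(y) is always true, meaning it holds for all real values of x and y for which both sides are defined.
Yes, this is an identity.

Claim: ln(xy) = ln(x) + ln(y).
Reasoning: Both sides are simultaneously defined only when x, y > 0. Write x = e^p, y = e^q (p = ln x, q = ln y). Then xy = e^p · e^q = e^(p+q), so ln(xy) = p + q = ln(x) + ln(y).
So the two sides agree for all real values of x and y for which both sides are defined.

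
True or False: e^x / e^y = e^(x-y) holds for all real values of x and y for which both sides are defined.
Claim: e^x / e^y = e^(x-y).
Reasoning: 1/e^y = e^(-y), so e^x / e^y = e^x · e^(-y) = e^(x + (-y)) = e^(x-y) by the product rule for exponents.
So the two sides agree for all real values of x and y for which both sides are defined.

Conclusion: True.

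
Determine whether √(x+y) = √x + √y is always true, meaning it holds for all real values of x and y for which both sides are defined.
No, this is NOT an identity.

Claim: √(x+y) = √x + √y.
Test a specific point where both sides are defined: x = 2, y = 4.
LHS = √(x+y) ≈ 2.4495
RHS = √x + √y ≈ 3.4142
Since 2.4495 ≠ 3.4142, the equation fails at this point, so it cannot hold for all real values of x and y for which both sides are defined.
Squaring the right side gives x + 2√(xy) + y, not x + y.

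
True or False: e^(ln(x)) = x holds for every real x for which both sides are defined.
True.

Claim: e^(ln(x)) = x.
Reasoning: For x > 0, ln(x) is by definition the exponent p such that e^p = x. Raising e to that exponent therefore returns x: e^(ln x) = x.
So the two sides agree for every real x for which both sides are defined.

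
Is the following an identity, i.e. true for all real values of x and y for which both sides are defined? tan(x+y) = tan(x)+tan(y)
No, this is NOT an identity.

Claim: tan(x+y) = tan(x)+tan(y).
Test a specific point where both sides are defined: x = π/3, y = -π/4.
LHS = tan(x+y) ≈ 0.2679
RHS = tan(x)+tan(y) ≈ 0.7321
Since 0.2679 ≠ 0.7321, the equation fails at this point, so it cannot hold for all real values of x and y for which both sides are defined.
The correct formula is tan(x+y) = (tan(x) + tan(y))/(1 - tan(x)tan(y)).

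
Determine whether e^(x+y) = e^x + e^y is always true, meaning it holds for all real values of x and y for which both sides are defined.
Claim: e^(x+y) = e^x + e^y.
Test a specific point where both sides are defined: x = -1, y = 1.
LHS = e^(x+y) ≈ 1.0000
RHS = e^x + e^y ≈ 3.0862
Since 1.0000 ≠ 3.0862, the equation fails at this point, so it cannot hold for all real values of x and y for which both sides are defined.
The correct rule is e^(x+y) = e^x · e^y (a product, not a sum).

Conclusion: No, this is NOT an identity.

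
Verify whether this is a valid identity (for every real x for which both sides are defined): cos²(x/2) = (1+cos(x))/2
Yes, this is an identity.

Claim: cos²(x/2) = (1+cos(x))/2.
Reasoning: Use cos(2θ) = 2cos²θ - 1 with θ = x/2: cos(x) = 2cos²(x/2) - 1. Solving for cos²(x/2) gives (1 + cos(x))/2.
So the two sides agree for every real x for which both sides are defined.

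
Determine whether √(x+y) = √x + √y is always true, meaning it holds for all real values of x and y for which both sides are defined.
Claim: √(x+y) = √x + √y.
Test a specific point where both sides are defined: x = 4, y = 1.
LHS = √(x+y) ≈ 2.2361
RHS = √x + √y ≈ 3.0000
Since 2.2361 ≠ 3.0000, the equation fails at this point, so it cannot hold for all real values of x and y for which both sides are defined.
Squaring the right side gives x + 2√(xy) + y, not x + y.

Conclusion: No, this is NOT an identity.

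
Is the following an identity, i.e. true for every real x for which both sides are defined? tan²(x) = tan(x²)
No, this is NOT an identity.

Claim: tan²(x) = tan(x²).
Test a specific point where both sides are defined: x = π.
LHS = tan²(x) ≈ 0.0000
RHS = tan(x²) ≈ 0.4767
Since 0.0000 ≠ 0.4767, the equation fails at this point, so it cannot hold for every real x for which both sides are defined.
tan²(x) means (tan x)², squaring the output; tan(x²) squares the input. These are different functions.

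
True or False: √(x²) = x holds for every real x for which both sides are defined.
Claim: √(x²) = x.
Test a specific point where both sides are defined: x = -2.
LHS = √(x²) ≈ 2.0000
RHS = x ≈ -2.0000
Since 2.0000 ≠ -2.0000, the equation fails at this point, so it cannot hold for every real x for which both sides are defined.
√(x²) = |x|, which differs from x whenever x < 0 (both sides are defined for every real x).

Conclusion: False.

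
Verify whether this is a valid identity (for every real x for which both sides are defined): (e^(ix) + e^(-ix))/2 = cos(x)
Claim: (e^(ix) + e^(-ix))/2 = cos(x).
Reasoning: By Euler's formula e^(ix) = cos(x) + i·sin(x) and e^(-ix) = cos(x) - i·sin(x). Adding cancels the sine terms: e^(ix) + e^(-ix) = 2cos(x); divide by 2.
So the two sides agree for every real x for which both sides are defined.

Conclusion: Yes, this is an identity.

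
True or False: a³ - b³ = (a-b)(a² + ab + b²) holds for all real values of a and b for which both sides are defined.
Claim: a³ - b³ = (a-b)(a² + ab + b²).
Reasoning: Expand the right side: (a-b)(a² + ab + b²) = a³ + a²b + ab² - a²b - ab² - b³ = a³ - b³ (the middle terms cancel in pairs).
So the two sides agree for all real values of a and b for which both sides are defined.

Conclusion: True.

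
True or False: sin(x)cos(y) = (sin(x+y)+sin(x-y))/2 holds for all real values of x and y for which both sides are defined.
True.

Claim: sin(x)cos(y) = (sin(x+y)+sin(x-y))/2.
Reasoning: sin(x+y) = sin(x)cos(y) + cos(x)sin(y) and sin(x-y) = sin(x)cos(y) - cos(x)sin(y). Adding, sin(x+y) + sin(x-y) = 2sin(x)cos(y); divide by 2.
So the two sides agree for all real values of x and y for which both sides are defined.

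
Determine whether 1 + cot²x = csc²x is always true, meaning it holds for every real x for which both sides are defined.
Claim: 1 + cot²x = csc²x.
Reasoning: Start from sin²x + cos²x = 1 and divide every term by sin²x (allowed wherever cot x and csc x are defined): 1 + cot²x = 1/sin²x = csc²x.
So the two sides agree for every real x for which both sides are defined.

Conclusion: Yes, this is an identity.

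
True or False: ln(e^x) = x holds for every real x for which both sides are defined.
Claim: ln(e^x) = x.
Reasoning: ln is the inverse of the exponential: ln(e^x) asks for the exponent p with e^p = e^x, and since e^p is one-to-one that exponent is p = x.
So the two sides agree for every real x for which both sides are defined.

Conclusion: True.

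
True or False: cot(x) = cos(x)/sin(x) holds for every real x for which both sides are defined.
True.

Claim: cot(x) = cos(x)/sin(x).
Reasoning: cot(x) is defined as 1/tan(x) = 1/(sin(x)/cos(x)) = cos(x)/sin(x), wherever sin(x) ≠ 0.
So the two sides agree for every real x for which both sides are defined.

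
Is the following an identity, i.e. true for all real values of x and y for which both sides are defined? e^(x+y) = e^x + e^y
No, this is NOT an identity.

Claim: e^(x+y) = e^x + e^y.
Test a specific point where both sides are defined: x = 3/2, y = 1/2.
LHS = e^(x+y) ≈ 7.3891
RHS = e^x + e^y ≈ 6.1304
Since 7.3891 ≠ 6.1304, the equation fails at this point, so it cannot hold for all real values of x and y for which both sides are defined.
The correct rule is e^(x+y) = e^x · e^y (a product, not a sum).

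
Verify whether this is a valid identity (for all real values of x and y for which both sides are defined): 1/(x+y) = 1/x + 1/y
No, this is NOT an identity.

Claim: 1/(x+y) = 1/x + 1/y.
Test a specific point where both sides are defined: x = 2, y = 1.
LHS = 1/(x+y) ≈ 0.3333
RHS = 1/x + 1/y ≈ 1.5000
Since 0.3333 ≠ 1.5000, the equation fails at this point, so it cannot hold for all real values of x and y for which both sides are defined.
1/x + 1/y = (x+y)/(xy), which is not 1/(x+y).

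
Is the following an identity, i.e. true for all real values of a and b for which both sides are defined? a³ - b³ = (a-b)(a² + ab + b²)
Yes, this is an identity.

Claim: a³ - b³ = (a-b)(a² + ab + b²).
Reasoning: Expand the right side: (a-b)(a² + ab + b²) = a³ + a²b + ab² - a²b - ab² - b³ = a³ - b³ (the middle terms cancel in pairs).
So the two sides agree for all real values of a and b for which both sides are defined.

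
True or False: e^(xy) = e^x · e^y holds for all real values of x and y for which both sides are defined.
False.

Claim: e^(xy) = e^x · e^y.
Test a specific point where both sides are defined: x = -3, y = 4.
LHS = e^(xy) ≈ 0.0000
RHS = e^x · e^y ≈ 2.7183
Since 0.0000 ≠ 2.7183, the equation fails at this point, so it cannot hold for all real values of x and y for which both sides are defined.
e^x · e^y = e^(x+y), not e^(xy).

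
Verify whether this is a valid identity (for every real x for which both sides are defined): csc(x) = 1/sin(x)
Claim: csc(x) = 1/sin(x).
Reasoning: csc(x) is by definition the reciprocal of sin(x), wherever sin(x) ≠ 0.
So the two sides agree for every real x for which both sides are defined.

Conclusion: Yes, this is an identity.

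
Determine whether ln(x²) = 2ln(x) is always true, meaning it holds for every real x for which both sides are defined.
Claim: ln(x²) = 2ln(x).
Reasoning: The right side requires x > 0. For x > 0, x² = (e^(ln x))² = e^(2ln x), so ln(x²) = 2ln(x). (For x < 0 the right side is undefined, so those values are outside the claim.)
So the two sides agree for every real x for which both sides are defined.

Conclusion: Yes, this is an identity.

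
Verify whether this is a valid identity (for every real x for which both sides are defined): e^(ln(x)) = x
Claim: e^(ln(x)) = x.
Reasoning: For x > 0, ln(x) is by definition the exponent p such that e^p = x. Raising e to that exponent therefore returns x: e^(ln x) = x.
So the two sides agree for every real x for which both sides are defined.

Conclusion: Yes, this is an identity.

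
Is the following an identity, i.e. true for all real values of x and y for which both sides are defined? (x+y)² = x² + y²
Claim: (x+y)² = x² + y².
Test a specific point where both sides are defined: x = -2, y = 1/2.
LHS = (x+y)² ≈ 2.2500
RHS = x² + y² ≈ 4.2500
Since 2.2500 ≠ 4.2500, the equation fails at this point, so it cannot hold for all real values of x and y for which both sides are defined.
The correct expansion is (x+y)² = x² + 2xy + y²; the cross term 2xy is missing.

Conclusion: No, this is NOT an identity.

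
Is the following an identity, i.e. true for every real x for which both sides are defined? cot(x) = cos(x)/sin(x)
Yes, this is an identity.

Claim: cot(x) = cos(x)/sin(x).
Reasoning: cot(x) is defined as 1/tan(x) = 1/(sin(x)/cos(x)) = cos(x)/sin(x), wherever sin(x) ≠ 0.
So the two sides agree for every real x for which both sides are defined.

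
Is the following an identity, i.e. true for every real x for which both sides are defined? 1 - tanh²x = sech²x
Yes, this is an identity.

Claim: 1 - tanh²x = sech²x.
Reasoning: Divide cosh²x - sinh²x = 1 through by cosh²x (never zero): 1 - tanh²x = 1/cosh²x = sech²x.
So the two sides agree for every real x for which both sides are defined.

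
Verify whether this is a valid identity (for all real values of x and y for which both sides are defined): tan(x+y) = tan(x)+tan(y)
Claim: tan(x+y) = tan(x)+tan(y).
Test a specific point where both sides are defined: x = -π/3, y = 2π/3.
LHS = tan(x+y) ≈ 1.7321
RHS = tan(x)+tan(y) ≈ -3.4641
Since 1.7321 ≠ -3.4641, the equation fails at this point, so it cannot hold for all real values of x and y for which both sides are defined.
The correct formula is tan(x+y) = (tan(x) + tan(y))/(1 - tan(x)tan(y)).

Conclusion: No, this is NOT an identity.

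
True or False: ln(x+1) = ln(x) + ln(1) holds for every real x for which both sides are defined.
Claim: ln(x+1) = ln(x) + ln(1).
Test a specific point where both sides are defined: x = 3.
LHS = ln(x+1) ≈ 1.3863
RHS = ln(x) + ln(1) ≈ 1.0986
Since 1.3863 ≠ 1.0986, the equation fails at this point, so it cannot hold for every real x for which both sides are defined.
ln(1) = 0, so the right side is just ln(x), which differs from ln(x+1).

Conclusion: False.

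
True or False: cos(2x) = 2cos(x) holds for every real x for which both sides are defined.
False.

Claim: cos(2x) = 2cos(x).
Test a specific point where both sides are defined: x = 2π/3.
LHS = cos(2x) ≈ -0.5000
RHS = 2cos(x) ≈ -1.0000
Since -0.5000 ≠ -1.0000, the equation fails at this point, so it cannot hold for every real x for which both sides are defined.
The correct double-angle formula is cos(2x) = cos²x - sin²x.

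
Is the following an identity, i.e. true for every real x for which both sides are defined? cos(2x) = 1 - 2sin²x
Yes, this is an identity.

Claim: cos(2x) = 1 - 2sin²x.
Reasoning: cos(2x) = cos²x - sin²x. Replace cos²x by 1 - sin²x: (1 - sin²x) - sin²x = 1 - 2sin²x.
So the two sides agree for every real x for which both sides are defined.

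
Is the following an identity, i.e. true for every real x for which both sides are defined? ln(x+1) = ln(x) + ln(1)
Claim: ln(x+1) = ln(x) + ln(1).
Test a specific point where both sides are defined: x = 2.
LHS = ln(x+1) ≈ 1.0986
RHS = ln(x) + ln(1) ≈ 0.6931
Since 1.0986 ≠ 0.6931, the equation fails at this point, so it cannot hold for every real x for which both sides are defined.
ln(1) = 0, so the right side is just ln(x), which differs from ln(x+1).

Conclusion: No, this is NOT an identity.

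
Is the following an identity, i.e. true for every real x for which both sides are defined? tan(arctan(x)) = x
Claim: tan(arctan(x)) = x.
Reasoning: For every real x, arctan(x) is by definition the angle in (-π/2, π/2) whose tangent equals x. Taking the tangent of that angle returns x.
So the two sides agree for every real x for which both sides are defined.

Conclusion: Yes, this is an identity.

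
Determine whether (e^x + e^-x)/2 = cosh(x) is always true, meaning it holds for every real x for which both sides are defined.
Yes, this is an identity.

Claim: (e^x + e^-x)/2 = cosh(x).
Reasoning: This is exactly the definition of the hyperbolic cosine: cosh(x) := (e^x + e^-x)/2.
So the two sides agree for every real x for which both sides are defined.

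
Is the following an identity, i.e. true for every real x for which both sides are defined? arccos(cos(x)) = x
No, this is NOT an identity.

Claim: arccos(cos(x)) = x.
Test a specific point where both sides are defined: x = -π/6.
LHS = arccos(cos(x)) ≈ 0.5236
RHS = x ≈ -0.5236
Since 0.5236 ≠ -0.5236, the equation fails at this point, so it cannot hold for every real x for which both sides are defined.
arccos only returns values in [0, π], so arccos(cos(x)) = x holds only for x in that interval, not for all real x.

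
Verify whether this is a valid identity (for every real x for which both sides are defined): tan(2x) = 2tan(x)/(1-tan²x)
Yes, this is an identity.

Claim: tan(2x) = 2tan(x)/(1-tan²x).
Reasoning: tan(2x) = sin(2x)/cos(2x) = 2sin(x)cos(x) / (cos²x - sin²x). Divide numerator and denominator by cos²x: 2tan(x) / (1 - tan²x).
So the two sides agree for every real x for which both sides are defined.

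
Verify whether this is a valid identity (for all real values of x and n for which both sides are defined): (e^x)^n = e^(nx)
Yes, this is an identity.

Claim: (e^x)^n = e^(nx).
Reasoning: e^x is a positive real number, and for a positive base B and real exponent n, B^n = e^(n·ln B). With B = e^x, ln B = x, so (e^x)^n = e^(n·x).
So the two sides agree for all real values of x and n for which both sides are defined.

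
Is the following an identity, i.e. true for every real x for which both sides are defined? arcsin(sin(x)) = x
Claim: arcsin(sin(x)) = x.
Test a specific point where both sides are defined: x = 3π/4.
LHS = arcsin(sin(x)) ≈ 0.7854
RHS = x ≈ 2.3562
Since 0.7854 ≠ 2.3562, the equation fails at this point, so it cannot hold for every real x for which both sides are defined.
arcsin only returns values in [-π/2, π/2], so arcsin(sin(x)) = x holds only for x in that interval, not for all real x.

Conclusion: No, this is NOT an identity.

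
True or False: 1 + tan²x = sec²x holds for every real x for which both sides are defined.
True.

Claim: 1 + tan²x = sec²x.
Reasoning: Start from sin²x + cos²x = 1 and divide every term by cos²x (allowed wherever tan x and sec x are defined): tan²x + 1 = 1/cos²x = sec²x.
So the two sides agree for every real x for which both sides are defined.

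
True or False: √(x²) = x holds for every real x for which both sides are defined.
False.

Claim: √(x²) = x.
Test a specific point where both sides are defined: x = -2.
LHS = √(x²) ≈ 2.0000
RHS = x ≈ -2.0000
Since 2.0000 ≠ -2.0000, the equation fails at this point, so it cannot hold for every real x for which both sides are defined.
√(x²) = |x|, which differs from x whenever x < 0 (both sides are defined for every real x).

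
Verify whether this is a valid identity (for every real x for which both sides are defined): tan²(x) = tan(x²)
No, this is NOT an identity.

Claim: tan²(x) = tan(x²).
Test a specific point where both sides are defined: x = π/3.
LHS = tan²(x) ≈ 3.0000
RHS = tan(x²) ≈ 1.9485
Since 3.0000 ≠ 1.9485, the equation fails at this point, so it cannot hold for every real x for which both sides are defined.
tan²(x) means (tan x)², squaring the output; tan(x²) squares the input. These are different functions.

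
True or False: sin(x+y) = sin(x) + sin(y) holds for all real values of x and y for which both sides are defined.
Claim: sin(x+y) = sin(x) + sin(y).
Test a specific point where both sides are defined: x = π/3, y = π.
LHS = sin(x+y) ≈ -0.8660
RHS = sin(x) + sin(y) ≈ 0.8660
Since -0.8660 ≠ 0.8660, the equation fails at this point, so it cannot hold for all real values of x and y for which both sides are defined.
The correct expansion is sin(x+y) = sin(x)cos(y) + cos(x)sin(y); sine is not additive.

Conclusion: False.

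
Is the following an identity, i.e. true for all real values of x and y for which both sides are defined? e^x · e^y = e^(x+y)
Yes, this is an identity.

Claim: e^x · e^y = e^(x+y).
Reasoning: This is the law of exponents for a common base: multiplying powers adds exponents. E.g. from the series, (Σ x^j/j!)(Σ y^k/k!) = Σ_m (Σ_{j+k=m} x^j y^k/(j!k!)) = Σ_m (x+y)^m/m! by the binomial theorem.
So the two sides agree for all real values of x and y for which both sides are defined.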